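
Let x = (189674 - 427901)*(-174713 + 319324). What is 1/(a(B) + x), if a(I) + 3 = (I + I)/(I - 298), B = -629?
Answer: -927/31935376835642 ≈ -2.9027e-11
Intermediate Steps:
a(I) = -3 + 2*I/(-298 + I) (a(I) = -3 + (I + I)/(I - 298) = -3 + (2*I)/(-298 + I) = -3 + 2*I/(-298 + I))
x = -34450244697 (x = -238227*144611 = -34450244697)
1/(a(B) + x) = 1/((894 - 1*(-629))/(-298 - 629) - 34450244697) = 1/((894 + 629)/(-927) - 34450244697) = 1/(-1/927*1523 - 34450244697) = 1/(-1523/927 - 34450244697) = 1/(-31935376835642/927) = -927/31935376835642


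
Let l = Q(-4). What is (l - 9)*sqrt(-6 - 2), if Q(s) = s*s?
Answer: 14*I*sqrt(2) ≈ 19.799*I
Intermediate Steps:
Q(s) = s**2
l = 16 (l = (-4)**2 = 16)
(l - 9)*sqrt(-6 - 2) = (16 - 9)*sqrt(-6 - 2) = 7*sqrt(-8) = 7*(2*I*sqrt(2)) = 14*I*sqrt(2)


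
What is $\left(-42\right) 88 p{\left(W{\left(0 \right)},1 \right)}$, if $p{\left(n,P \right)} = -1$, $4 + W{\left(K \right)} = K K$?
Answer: $3696$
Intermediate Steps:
$W{\left(K \right)} = -4 + K^{2}$ ($W{\left(K \right)} = -4 + K K = -4 + K^{2}$)
$\left(-42\right) 88 p{\left(W{\left(0 \right)},1 \right)} = \left(-42\right) 88 \left(-1\right) = \left(-3696\right) \left(-1\right) = 3696$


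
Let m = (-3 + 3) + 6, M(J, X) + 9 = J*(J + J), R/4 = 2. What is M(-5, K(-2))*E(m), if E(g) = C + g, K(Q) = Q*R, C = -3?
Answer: 123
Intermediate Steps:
R = 8 (R = 4*2 = 8)
K(Q) = 8*Q (K(Q) = Q*8 = 8*Q)
M(J, X) = -9 + 2*J**2 (M(J, X) = -9 + J*(J + J) = -9 + J*(2*J) = -9 + 2*J**2)
m = 6 (m = 0 + 6 = 6)
E(g) = -3 + g
M(-5, K(-2))*E(m) = (-9 + 2*(-5)**2)*(-3 + 6) = (-9 + 2*25)*3 = (-9 + 50)*3 = 41*3 = 123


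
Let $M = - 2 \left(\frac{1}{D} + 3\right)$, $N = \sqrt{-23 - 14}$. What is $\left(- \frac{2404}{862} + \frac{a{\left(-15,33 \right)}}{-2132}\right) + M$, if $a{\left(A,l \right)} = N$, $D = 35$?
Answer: $- \frac{133442}{15085} - \frac{i \sqrt{37}}{2132} \approx -8.846 - 0.0028531 i$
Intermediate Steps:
$N = i \sqrt{37}$ ($N = \sqrt{-37} = i \sqrt{37} \approx 6.0828 i$)
$a{\left(A,l \right)} = i \sqrt{37}$
$M = - \frac{212}{35}$ ($M = - 2 \left(\frac{1}{35} + 3\right) = \left(-2\right) \frac{106}{35} = - \frac{212}{35} \approx -6.0571$)
$\left(- \frac{2404}{862} + \frac{a{\left(-15,33 \right)}}{-2132}\right) + M = \left(- \frac{2404}{862} + \frac{i \sqrt{37}}{-2132}\right) - \frac{212}{35} = \left(\left(-2404\right) \frac{1}{862} + i \sqrt{37} \left(- \frac{1}{2132}\right)\right) - \frac{212}{35} = \left(- \frac{1202}{431} - \frac{i \sqrt{37}}{2132}\right) - \frac{212}{35} = - \frac{133442}{15085} - \frac{i \sqrt{37}}{2132}$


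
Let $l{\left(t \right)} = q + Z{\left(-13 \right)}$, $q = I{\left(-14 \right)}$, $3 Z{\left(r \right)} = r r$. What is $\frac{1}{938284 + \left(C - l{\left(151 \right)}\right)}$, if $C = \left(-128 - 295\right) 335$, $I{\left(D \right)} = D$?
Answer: $\frac{3}{2389610} \approx 1.2554 \cdot 10^{-6}$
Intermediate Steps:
$Z{\left(r \right)} = \frac{r^{2}}{3}$ ($Z{\left(r \right)} = \frac{r r}{3} = \frac{r^{2}}{3}$)
$C = -141705$ ($C = \left(-423\right) 335 = -141705$)
$q = -14$
$l{\left(t \right)} = \frac{127}{3}$ ($l{\left(t \right)} = -14 + \frac{\left(-13\right)^{2}}{3} = -14 + \frac{1}{3} \cdot 169 = -14 + \frac{169}{3} = \frac{127}{3}$)
$\frac{1}{938284 + \left(C - l{\left(151 \right)}\right)} = \frac{1}{938284 - \frac{425242}{3}} = \frac{1}{\frac{2389610}{3}} = \frac{3}{2389610}$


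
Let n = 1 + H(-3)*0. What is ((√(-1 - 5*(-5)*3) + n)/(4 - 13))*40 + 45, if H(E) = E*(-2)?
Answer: 365/9 - 40*√74/9 ≈ 2.3230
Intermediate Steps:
H(E) = -2*E
n = 1 (n = 1 - 2*(-3)*0 = 1 + 6*0 = 1 + 0 = 1)
((√(-1 - 5*(-5)*3) + n)/(4 - 13))*40 + 45 = ((√(-1 - 5*(-5)*3) + 1)/(4 - 13))*40 + 45 = ((√(-1 + 25*3) + 1)/(-9))*40 + 45 = ((√(-1 + 75) + 1)*(-⅑))*40 + 45 = ((√74 + 1)*(-⅑))*40 + 45 = ((1 + √74)*(-⅑))*40 + 45 = (-⅑ - √74/9)*40 + 45 = (-40/9 - 40*√74/9) + 45 = 365/9 - 40*√74/9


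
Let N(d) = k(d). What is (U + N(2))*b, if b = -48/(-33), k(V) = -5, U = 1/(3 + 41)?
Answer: -876/121 ≈ -7.2397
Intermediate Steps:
U = 1/44 ≈ 0.022727
N(d) = -5
b = 16/11 (b = -48*(-1/33) = 16/11 ≈ 1.4545)
(U + N(2))*b = (1/44 - 5)*(16/11) = -219/44*16/11 = -876/121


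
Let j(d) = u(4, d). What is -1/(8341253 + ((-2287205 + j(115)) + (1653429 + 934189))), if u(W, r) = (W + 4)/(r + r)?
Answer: -115/993791594 ≈ -1.1572e-7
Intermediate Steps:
u(W, r) = (4 + W)/(2*r) (u(W, r) = (4 + W)/((2*r)) = (4 + W)*(1/(2*r)) = (4 + W)/(2*r))
j(d) = 4/d (j(d) = (4 + 4)/(2*d) = (½)*8/d = 4/d)
-1/(8341253 + ((-2287205 + j(115)) + (1653429 + 934189))) = -1/(8341253 + ((-2287205 + 4/115) + (1653429 + 934189))) = -1/(8341253 + ((-2287205 + 4*(1/115)) + 2587618)) = -1/(8341253 + ((-2287205 + 4/115) + 2587618)) = -1/(8341253 + (-263028571/115 + 2587618)) = -1/(8341253 + 34547499/115) = -1/993791594/115 = -1*115/993791594 = -115/993791594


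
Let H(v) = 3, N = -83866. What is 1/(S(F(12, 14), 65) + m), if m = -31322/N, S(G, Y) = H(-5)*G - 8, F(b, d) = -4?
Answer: -41933/822999 ≈ -0.050951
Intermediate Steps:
S(G, Y) = -8 + 3*G (S(G, Y) = 3*G - 8 = -8 + 3*G)
m = 15661/41933 (m = -31322/(-83866) = -31322*(-1/83866) = 15661/41933 ≈ 0.37348)
1/(S(F(12, 14), 65) + m) = 1/((-8 + 3*(-4)) + 15661/41933) = 1/((-8 - 12) + 15661/41933) = 1/(-20 + 15661/41933) = 1/(-822999/41933) = -41933/822999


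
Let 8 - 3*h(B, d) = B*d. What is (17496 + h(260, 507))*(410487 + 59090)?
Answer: -37248725948/3 ≈ -1.2416e+10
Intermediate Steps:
h(B, d) = 8/3 - B*d/3
(17496 + h(260, 507))*(410487 + 59090) = (17496 + (8/3 - 1/3*260*507))*(410487 + 59090) = (17496 + (8/3 - 43940))*469577 = (17496 - 131812/3)*469577 = -79324/3*469577 = -37248725948/3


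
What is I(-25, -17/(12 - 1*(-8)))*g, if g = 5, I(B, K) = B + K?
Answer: -517/4 ≈ -129.25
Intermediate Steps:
I(-25, -17/(12 - 1*(-8)))*g = (-25 - 17/(12 - 1*(-8)))*5 = (-25 - 17/(12 + 8))*5 = (-25 - 17/20)*5 = -517/20*5 = -517/4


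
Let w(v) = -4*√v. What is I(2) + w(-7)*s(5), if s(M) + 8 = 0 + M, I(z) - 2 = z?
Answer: 4 + 12*I*√7 ≈ 4.0 + 31.749*I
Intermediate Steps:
I(z) = 2 + z
s(M) = -8 + M (s(M) = -8 + (0 + M) = -8 + M)
I(2) + w(-7)*s(5) = (2 + 2) + (-4*I*√7)*(-8 + 5) = 4 - 4*I*√7*(-3) = 4 + 12*I*√7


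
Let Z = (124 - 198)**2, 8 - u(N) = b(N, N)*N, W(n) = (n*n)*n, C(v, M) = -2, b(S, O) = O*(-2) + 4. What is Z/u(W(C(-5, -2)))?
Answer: 1369/42 ≈ 32.595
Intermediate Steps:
b(S, O) = 4 - 2*O (b(S, O) = -2*O + 4 = 4 - 2*O)
W(n) = n**3 (W(n) = n**2*n = n**3)
u(N) = 8 - N*(4 - 2*N) (u(N) = 8 - (4 - 2*N)*N = 8 - N*(4 - 2*N))
Z = 5476 (Z = (-74)**2 = 5476)
Z/u(W(C(-5, -2))) = 5476/(8 + 2*(-2)**3*(-2 + (-2)**3)) = 5476/(8 + 2*(-8)*(-2 - 8)) = 5476/(8 + 2*(-8)*(-10)) = 5476/(8 + 160) = 5476/168 = 5476*(1/168) = 1369/42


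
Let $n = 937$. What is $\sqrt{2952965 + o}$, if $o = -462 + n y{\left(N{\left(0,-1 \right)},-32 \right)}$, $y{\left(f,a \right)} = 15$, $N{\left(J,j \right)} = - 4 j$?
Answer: $7 \sqrt{60542} \approx 1722.4$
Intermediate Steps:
$o = 13593$ ($o = -462 + 937 \cdot 15 = -462 + 14055 = 13593$)
$\sqrt{2952965 + o} = \sqrt{2952965 + 13593} = \sqrt{2966558} = 7 \sqrt{60542}$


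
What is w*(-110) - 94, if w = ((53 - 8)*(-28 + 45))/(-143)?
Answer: 6428/13 ≈ 494.46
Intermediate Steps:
w = -765/143 (w = (45*17)*(-1/143) = 765*(-1/143) = -765/143 ≈ -5.3496)
w*(-110) - 94 = -765/143*(-110) - 94 = 7650/13 - 94 = 6428/13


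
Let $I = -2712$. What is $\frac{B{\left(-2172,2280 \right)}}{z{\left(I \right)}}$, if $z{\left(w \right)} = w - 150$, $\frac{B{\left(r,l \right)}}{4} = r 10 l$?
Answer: $\frac{11004800}{159} \approx 69213.0$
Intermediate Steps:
$B{\left(r,l \right)} = 40 l r$ ($B{\left(r,l \right)} = 4 r 10 l = 4 \cdot 10 r l = 4 \cdot 10 l r = 40 l r$)
$z{\left(w \right)} = -150 + w$ ($z{\left(w \right)} = w - 150 = -150 + w$)
$\frac{B{\left(-2172,2280 \right)}}{z{\left(I \right)}} = \frac{40 \cdot 2280 \left(-2172\right)}{-150 - 2712} = - \frac{198086400}{-2862} = \left(-198086400\right) \left(- \frac{1}{2862}\right) = \frac{11004800}{159}$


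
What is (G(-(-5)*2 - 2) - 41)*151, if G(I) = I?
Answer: -4983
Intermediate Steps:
(G(-(-5)*2 - 2) - 41)*151 = ((-(-5)*2 - 2) - 41)*151 = ((-1*(-10) - 2) - 41)*151 = ((10 - 2) - 41)*151 = (8 - 41)*151 = -33*151 = -4983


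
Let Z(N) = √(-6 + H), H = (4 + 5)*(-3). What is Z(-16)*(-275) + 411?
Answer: 411 - 275*I*√33 ≈ 411.0 - 1579.8*I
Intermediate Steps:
H = -27 (H = 9*(-3) = -27)
Z(N) = I*√33 (Z(N) = √(-6 - 27) = √(-33) = I*√33)
Z(-16)*(-275) + 411 = (I*√33)*(-275) + 411 = -275*I*√33 + 411 = 411 - 275*I*√33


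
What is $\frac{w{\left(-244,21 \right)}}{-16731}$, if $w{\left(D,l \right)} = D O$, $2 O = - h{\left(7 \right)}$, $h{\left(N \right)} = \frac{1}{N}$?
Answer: $- \frac{122}{117117} \approx -0.0010417$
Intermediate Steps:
$O = - \frac{1}{14}$ ($O = \frac{\left(-1\right) \frac{1}{7}}{2} = \frac{1}{2} \left(- \frac{1}{7}\right) = - \frac{1}{14} \approx -0.071429$)
$w{\left(D,l \right)} = - \frac{D}{14}$ ($w{\left(D,l \right)} = D \left(- \frac{1}{14}\right) = - \frac{D}{14}$)
$\frac{w{\left(-244,21 \right)}}{-16731} = \frac{\left(- \frac{1}{14}\right) \left(-244\right)}{-16731} = \frac{122}{7} \left(- \frac{1}{16731}\right) = - \frac{122}{117117}$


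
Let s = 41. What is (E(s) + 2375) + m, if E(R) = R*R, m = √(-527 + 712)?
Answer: 4056 + √185 ≈ 4069.6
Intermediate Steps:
m = √185 ≈ 13.601
E(R) = R²
(E(s) + 2375) + m = (41² + 2375) + √185 = (1681 + 2375) + √185 = 4056 + √185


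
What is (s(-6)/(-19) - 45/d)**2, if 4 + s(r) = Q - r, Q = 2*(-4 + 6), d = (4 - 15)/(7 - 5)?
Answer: 2702736/43681 ≈ 61.874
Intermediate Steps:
d = -11/2 ≈ -5.5000
Q = 4 (Q = 2*2 = 4)
s(r) = -r (s(r) = -4 + (4 - r) = -r)
(s(-6)/(-19) - 45/d)**2 = (-1*(-6)/(-19) - 45/(-11/2))**2 = (6*(-1/19) - 45*(-2/11))**2 = (-6/19 + 90/11)**2 = (1644/209)**2 = 2702736/43681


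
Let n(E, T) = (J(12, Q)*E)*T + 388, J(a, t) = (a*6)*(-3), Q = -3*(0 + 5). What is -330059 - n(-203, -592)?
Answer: 25627569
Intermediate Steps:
Q = -15 (Q = -3*5 = -15)
J(a, t) = -18*a (J(a, t) = (6*a)*(-3) = -18*a)
n(E, T) = 388 - 216*E*T (n(E, T) = ((-18*12)*E)*T + 388 = (-216*E)*T + 388 = -216*E*T + 388 = 388 - 216*E*T)
-330059 - n(-203, -592) = -330059 - (388 - 216*(-203)*(-592)) = -330059 - (388 - 25958016) = -330059 - 1*(-25957628) = -330059 + 25957628 = 25627569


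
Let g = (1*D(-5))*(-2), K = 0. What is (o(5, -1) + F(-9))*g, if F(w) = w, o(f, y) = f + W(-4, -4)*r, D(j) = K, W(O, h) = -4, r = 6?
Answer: 0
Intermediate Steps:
D(j) = 0
o(f, y) = -24 + f (o(f, y) = f - 4*6 = f - 24 = -24 + f)
g = 0 (g = (1*0)*(-2) = 0*(-2) = 0)
(o(5, -1) + F(-9))*g = ((-24 + 5) - 9)*0 = (-19 - 9)*0 = -28*0 = 0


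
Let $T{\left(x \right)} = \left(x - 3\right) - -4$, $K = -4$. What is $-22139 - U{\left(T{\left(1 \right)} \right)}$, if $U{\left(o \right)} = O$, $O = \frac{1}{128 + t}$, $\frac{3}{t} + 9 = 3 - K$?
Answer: $- \frac{5601169}{253} \approx -22139.0$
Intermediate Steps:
$t = - \frac{3}{2}$ ($t = \frac{3}{-9 + \left(3 - -4\right)} = \frac{3}{-9 + \left(3 + 4\right)} = \frac{3}{-9 + 7} = \frac{3}{-2} = 3 \left(- \frac{1}{2}\right) = - \frac{3}{2} \approx -1.5$)
$T{\left(x \right)} = 1 + x$ ($T{\left(x \right)} = \left(x - 3\right) + 4 = \left(-3 + x\right) + 4 = 1 + x$)
$O = \frac{2}{253}$ ($O = \frac{1}{128 - \frac{3}{2}} = \frac{1}{\frac{253}{2}} = \frac{2}{253} \approx 0.0079051$)
$U{\left(o \right)} = \frac{2}{253}$
$-22139 - U{\left(T{\left(1 \right)} \right)} = -22139 - \frac{2}{253} = - \frac{5601169}{253}$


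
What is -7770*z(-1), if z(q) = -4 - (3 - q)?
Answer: 62160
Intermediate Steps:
z(q) = -7 + q (z(q) = -4 + (-3 + q) = -7 + q)
-7770*z(-1) = -7770*(-7 - 1) = -7770*(-8) = 62160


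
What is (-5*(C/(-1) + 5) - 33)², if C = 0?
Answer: 3364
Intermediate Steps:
(-5*(C/(-1) + 5) - 33)² = (-5*(0/(-1) + 5) - 33)² = (-5*(0*(-1) + 5) - 33)² = (-5*(0 + 5) - 33)² = (-5*5 - 33)² = (-25 - 33)² = (-58)² = 3364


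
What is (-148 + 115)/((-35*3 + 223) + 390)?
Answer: -33/508 ≈ -0.064961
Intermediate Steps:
(-148 + 115)/((-35*3 + 223) + 390) = -33/((-105 + 223) + 390) = -33/(118 + 390) = -33/508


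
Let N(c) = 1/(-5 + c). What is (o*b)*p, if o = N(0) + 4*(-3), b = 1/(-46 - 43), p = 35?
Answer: 427/89 ≈ 4.7978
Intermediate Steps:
b = -1/89 (b = 1/(-89) = -1/89 ≈ -0.011236)
o = -61/5 (o = 1/(-5 + 0) + 4*(-3) = 1/(-5) - 12 = -⅕ - 12 = -61/5 ≈ -12.200)
(o*b)*p = -61/5*(-1/89)*35 = (61/445)*35 = 427/89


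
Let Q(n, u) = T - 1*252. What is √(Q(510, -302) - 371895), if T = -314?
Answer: I*√372461 ≈ 610.3*I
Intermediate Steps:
Q(n, u) = -566 (Q(n, u) = -314 - 1*252 = -314 - 252 = -566)
√(Q(510, -302) - 371895) = √(-566 - 371895) = √(-372461) = I*√372461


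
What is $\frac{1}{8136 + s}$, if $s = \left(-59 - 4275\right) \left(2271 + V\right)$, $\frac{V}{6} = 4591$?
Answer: $- \frac{1}{129218742} \approx -7.7388 \cdot 10^{-9}$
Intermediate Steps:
$V = 27546$ ($V = 6 \cdot 4591 = 27546$)
$s = -129226878$ ($s = \left(-59 - 4275\right) \left(2271 + 27546\right) = \left(-4334\right) 29817 = -129226878$)
$\frac{1}{8136 + s} = \frac{1}{8136 - 129226878} = \frac{1}{-129218742} = - \frac{1}{129218742}$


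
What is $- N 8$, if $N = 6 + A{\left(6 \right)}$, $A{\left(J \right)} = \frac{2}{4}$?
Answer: $-52$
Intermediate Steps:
$A{\left(J \right)} = \frac{1}{2}$ ($A{\left(J \right)} = 2 \cdot \frac{1}{4} = \frac{1}{2}$)
$N = \frac{13}{2}$ ($N = 6 + \frac{1}{2} = \frac{13}{2} \approx 6.5$)
$- N 8 = \left(-1\right) \frac{13}{2} \cdot 8 = \left(- \frac{13}{2}\right) 8 = -52$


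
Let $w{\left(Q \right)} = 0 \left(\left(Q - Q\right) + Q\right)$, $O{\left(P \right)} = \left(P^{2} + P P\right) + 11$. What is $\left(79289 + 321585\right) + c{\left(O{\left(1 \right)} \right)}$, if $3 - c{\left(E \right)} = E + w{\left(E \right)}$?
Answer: $400864$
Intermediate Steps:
$O{\left(P \right)} = 11 + 2 P^{2}$ ($O{\left(P \right)} = \left(P^{2} + P^{2}\right) + 11 = 2 P^{2} + 11 = 11 + 2 P^{2}$)
$w{\left(Q \right)} = 0$ ($w{\left(Q \right)} = 0 \left(0 + Q\right) = 0 Q = 0$)
$c{\left(E \right)} = 3 - E$ ($c{\left(E \right)} = 3 - \left(E + 0\right) = 3 - E$)
$\left(79289 + 321585\right) + c{\left(O{\left(1 \right)} \right)} = \left(79289 + 321585\right) + \left(3 - \left(11 + 2 \cdot 1^{2}\right)\right) = 400874 + \left(3 - \left(11 + 2 \cdot 1\right)\right) = 400874 + \left(3 - \left(11 + 2\right)\right) = 400874 + \left(3 - 13\right) = 400874 - 10 = 400864$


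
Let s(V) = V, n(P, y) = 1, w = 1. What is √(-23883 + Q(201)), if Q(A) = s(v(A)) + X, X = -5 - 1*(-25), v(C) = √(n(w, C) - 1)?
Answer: 7*I*√487 ≈ 154.48*I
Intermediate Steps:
v(C) = 0 (v(C) = √(1 - 1) = √0 = 0)
X = 20 (X = -5 + 25 = 20)
Q(A) = 20 (Q(A) = 0 + 20 = 20)
√(-23883 + Q(201)) = √(-23883 + 20) = √(-23863) = 7*I*√487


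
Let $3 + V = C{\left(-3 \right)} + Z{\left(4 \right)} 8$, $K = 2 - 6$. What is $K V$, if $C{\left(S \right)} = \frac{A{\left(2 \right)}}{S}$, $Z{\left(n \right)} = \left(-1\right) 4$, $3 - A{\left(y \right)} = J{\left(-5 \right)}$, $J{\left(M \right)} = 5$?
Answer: $\frac{412}{3} \approx 137.33$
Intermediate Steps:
$A{\left(y \right)} = -2$ ($A{\left(y \right)} = 3 - 5 = -2$)
$Z{\left(n \right)} = -4$
$C{\left(S \right)} = - \frac{2}{S}$
$K = -4$ ($K = 2 - 6 = -4$)
$V = - \frac{103}{3}$ ($V = -3 - \left(32 + \frac{2}{-3}\right) = -3 - \frac{94}{3} = - \frac{103}{3} \approx -34.333$)
$K V = \left(-4\right) \left(- \frac{103}{3}\right) = \frac{412}{3}$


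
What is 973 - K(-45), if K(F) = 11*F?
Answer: 1468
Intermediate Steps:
973 - K(-45) = 973 - 11*(-45) = 973 - 1*(-495) = 973 + 495 = 1468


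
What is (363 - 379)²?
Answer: 256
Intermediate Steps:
(363 - 379)² = (-16)² = 256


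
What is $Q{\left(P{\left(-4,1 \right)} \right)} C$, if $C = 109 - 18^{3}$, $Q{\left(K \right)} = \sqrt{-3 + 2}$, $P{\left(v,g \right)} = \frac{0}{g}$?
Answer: $- 5723 i \approx - 5723.0 i$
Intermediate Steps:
$P{\left(v,g \right)} = 0$
$Q{\left(K \right)} = i$ ($Q{\left(K \right)} = \sqrt{-1} = i$)
$C = -5723$ ($C = 109 - 5832 = -5723$)
$Q{\left(P{\left(-4,1 \right)} \right)} C = i \left(-5723\right) = - 5723 i$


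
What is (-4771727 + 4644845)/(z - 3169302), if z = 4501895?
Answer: -126882/1332593 ≈ -0.095214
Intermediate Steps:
(-4771727 + 4644845)/(z - 3169302) = (-4771727 + 4644845)/(4501895 - 3169302) = -126882/1332593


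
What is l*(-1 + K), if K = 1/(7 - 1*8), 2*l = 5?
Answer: -5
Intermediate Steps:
l = 5/2 (l = (½)*5 = 5/2 ≈ 2.5000)
K = -1 (K = 1/(7 - 8) = 1/(-1) = -1)
l*(-1 + K) = 5*(-1 - 1)/2 = (5/2)*(-2) = -5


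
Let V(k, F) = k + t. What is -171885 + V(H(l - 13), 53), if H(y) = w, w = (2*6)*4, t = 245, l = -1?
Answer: -171592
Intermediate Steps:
w = 48 (w = 12*4 = 48)
H(y) = 48
V(k, F) = 245 + k (V(k, F) = k + 245 = 245 + k)
-171885 + V(H(l - 13), 53) = -171885 + (245 + 48) = -171885 + 293 = -171592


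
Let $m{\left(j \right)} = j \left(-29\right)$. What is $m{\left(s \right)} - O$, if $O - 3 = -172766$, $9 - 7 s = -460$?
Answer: $170820$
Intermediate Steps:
$s = 67$ ($s = \frac{9}{7} - - \frac{460}{7} = \frac{9}{7} + \frac{460}{7} = 67$)
$O = -172763$ ($O = 3 - 172766 = -172763$)
$m{\left(j \right)} = - 29 j$
$m{\left(s \right)} - O = \left(-29\right) 67 - -172763 = -1943 + 172763 = 170820$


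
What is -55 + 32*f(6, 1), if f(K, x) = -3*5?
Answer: -535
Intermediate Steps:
f(K, x) = -15
-55 + 32*f(6, 1) = -55 + 32*(-15) = -55 - 480 = -535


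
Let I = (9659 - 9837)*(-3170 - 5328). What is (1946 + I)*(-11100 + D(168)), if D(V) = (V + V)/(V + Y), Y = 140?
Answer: -16810296720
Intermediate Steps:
I = 1512644 (I = -178*(-8498) = 1512644)
D(V) = 2*V/(140 + V) (D(V) = (V + V)/(V + 140) = (2*V)/(140 + V) = 2*V/(140 + V))
(1946 + I)*(-11100 + D(168)) = (1946 + 1512644)*(-11100 + 2*168/(140 + 168)) = 1514590*(-11100 + 2*168/308) = 1514590*(-11100 + 2*168*(1/308)) = 1514590*(-11100 + 12/11) = 1514590*(-122088/11) = -16810296720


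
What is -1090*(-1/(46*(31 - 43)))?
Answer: -545/276 ≈ -1.9746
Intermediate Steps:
-1090*(-1/(46*(31 - 43))) = -1090/((-46*(-12))) = -1090/552 = -1090*1/552 = -545/276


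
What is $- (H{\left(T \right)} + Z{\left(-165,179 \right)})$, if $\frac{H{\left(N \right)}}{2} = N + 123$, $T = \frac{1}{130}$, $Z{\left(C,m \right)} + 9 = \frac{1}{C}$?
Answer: $- \frac{101677}{429} \approx -237.01$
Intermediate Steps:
$Z{\left(C,m \right)} = -9 + \frac{1}{C}$
$T = \frac{1}{130} \approx 0.0076923$
$H{\left(N \right)} = 246 + 2 N$ ($H{\left(N \right)} = 2 \left(N + 123\right) = 2 \left(123 + N\right) = 246 + 2 N$)
$- (H{\left(T \right)} + Z{\left(-165,179 \right)}) = - (\left(246 + 2 \cdot \frac{1}{130}\right) - \left(9 - \frac{1}{-165}\right)) = - (\left(246 + \frac{1}{65}\right) - \frac{1486}{165}) = - (\frac{15991}{65} - \frac{1486}{165}) = \left(-1\right) \frac{101677}{429} = - \frac{101677}{429}$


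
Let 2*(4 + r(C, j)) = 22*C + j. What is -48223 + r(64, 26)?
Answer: -47510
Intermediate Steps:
r(C, j) = -4 + j/2 + 11*C (r(C, j) = -4 + (22*C + j)/2 = -4 + (j + 22*C)/2 = -4 + (j/2 + 11*C) = -4 + j/2 + 11*C)
-48223 + r(64, 26) = -48223 + (-4 + (1/2)*26 + 11*64) = -48223 + (-4 + 13 + 704) = -48223 + 713 = -47510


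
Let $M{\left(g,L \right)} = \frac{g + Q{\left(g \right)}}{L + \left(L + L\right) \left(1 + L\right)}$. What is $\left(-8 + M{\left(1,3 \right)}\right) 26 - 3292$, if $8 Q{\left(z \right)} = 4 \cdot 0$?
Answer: $- \frac{94474}{27} \approx -3499.0$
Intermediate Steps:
$Q{\left(z \right)} = 0$ ($Q{\left(z \right)} = \frac{4 \cdot 0}{8} = \frac{1}{8} \cdot 0 = 0$)
$M{\left(g,L \right)} = \frac{g}{L + 2 L \left(1 + L\right)}$ ($M{\left(g,L \right)} = \frac{g + 0}{L + \left(L + L\right) \left(1 + L\right)} = \frac{g}{L + 2 L \left(1 + L\right)}$)
$\left(-8 + M{\left(1,3 \right)}\right) 26 - 3292 = \left(-8 + 1 \cdot \frac{1}{3} \frac{1}{3 + 2 \cdot 3}\right) 26 - 3292 = \left(-8 + 1 \cdot \frac{1}{3} \frac{1}{3 + 6}\right) 26 - 3292 = \left(-8 + 1 \cdot \frac{1}{3} \cdot \frac{1}{9}\right) 26 - 3292 = \left(-8 + \frac{1}{27}\right) 26 - 3292 = \left(- \frac{215}{27}\right) 26 - 3292 = - \frac{5590}{27} - 3292 = - \frac{94474}{27}$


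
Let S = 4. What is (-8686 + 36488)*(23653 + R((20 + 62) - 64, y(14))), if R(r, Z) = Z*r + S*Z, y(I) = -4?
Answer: 655154130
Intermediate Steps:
R(r, Z) = 4*Z + Z*r (R(r, Z) = Z*r + 4*Z = 4*Z + Z*r)
(-8686 + 36488)*(23653 + R((20 + 62) - 64, y(14))) = (-8686 + 36488)*(23653 - 4*(4 + ((20 + 62) - 64))) = 27802*(23653 - 4*(4 + (82 - 64))) = 27802*(23653 - 4*(4 + 18)) = 27802*(23653 - 4*22) = 27802*(23653 - 88) = 27802*23565 = 655154130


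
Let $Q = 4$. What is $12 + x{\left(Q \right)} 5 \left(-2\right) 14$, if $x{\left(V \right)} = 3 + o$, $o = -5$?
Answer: $292$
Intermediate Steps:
$x{\left(V \right)} = -2$ ($x{\left(V \right)} = 3 - 5 = -2$)
$12 + x{\left(Q \right)} 5 \left(-2\right) 14 = 12 + \left(-2\right) 5 \left(-2\right) 14 = 12 + \left(-10\right) \left(-2\right) 14 = 12 + 20 \cdot 14 = 12 + 280 = 292$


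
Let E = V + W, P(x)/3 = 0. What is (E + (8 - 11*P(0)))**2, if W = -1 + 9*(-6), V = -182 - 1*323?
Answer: 304704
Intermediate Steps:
V = -505 (V = -182 - 323 = -505)
P(x) = 0 (P(x) = 3*0 = 0)
W = -55 (W = -1 - 54 = -55)
E = -560 (E = -505 - 55 = -560)
(E + (8 - 11*P(0)))**2 = (-560 + (8 - 11*0))**2 = (-560 + (8 + 0))**2 = (-560 + 8)**2 = (-552)**2 = 304704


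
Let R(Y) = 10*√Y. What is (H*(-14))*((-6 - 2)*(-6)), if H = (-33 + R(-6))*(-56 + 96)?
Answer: 887040 - 268800*I*√6 ≈ 8.8704e+5 - 6.5842e+5*I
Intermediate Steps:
H = -1320 + 400*I*√6 (H = (-33 + 10*√(-6))*(-56 + 96) = (-33 + 10*(I*√6))*40 = (-33 + 10*I*√6)*40 = -1320 + 400*I*√6 ≈ -1320.0 + 979.8*I)
(H*(-14))*((-6 - 2)*(-6)) = ((-1320 + 400*I*√6)*(-14))*((-6 - 2)*(-6)) = (18480 - 5600*I*√6)*(-8*(-6)) = (18480 - 5600*I*√6)*48 = 887040 - 268800*I*√6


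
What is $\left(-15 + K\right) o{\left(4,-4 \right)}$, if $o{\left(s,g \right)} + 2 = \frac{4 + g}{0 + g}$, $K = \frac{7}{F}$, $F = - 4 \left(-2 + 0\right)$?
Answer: $\frac{113}{4} \approx 28.25$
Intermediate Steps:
$F = 8$ ($F = \left(-4\right) \left(-2\right) = 8$)
$K = \frac{7}{8} \approx 0.875$
$o{\left(s,g \right)} = -2 + \frac{4 + g}{g}$ ($o{\left(s,g \right)} = -2 + \frac{4 + g}{0 + g} = -2 + \frac{4 + g}{g}$)
$\left(-15 + K\right) o{\left(4,-4 \right)} = \left(-15 + \frac{7}{8}\right) \frac{4 - -4}{-4} = - \frac{113 \left(- \frac{4 + 4}{4}\right)}{8} = - \frac{113 \left(\left(- \frac{1}{4}\right) 8\right)}{8} = \left(- \frac{113}{8}\right) \left(-2\right) = \frac{113}{4}$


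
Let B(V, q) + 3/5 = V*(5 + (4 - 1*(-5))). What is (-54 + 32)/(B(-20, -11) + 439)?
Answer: -5/36 ≈ -0.13889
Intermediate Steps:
B(V, q) = -⅗ + 14*V (B(V, q) = -⅗ + V*(5 + (4 - 1*(-5))) = -⅗ + V*(5 + (4 + 5)) = -⅗ + V*(5 + 9) = -⅗ + V*14 = -⅗ + 14*V)
(-54 + 32)/(B(-20, -11) + 439) = (-54 + 32)/((-⅗ + 14*(-20)) + 439) = -22/((-⅗ - 280) + 439) = -22/(-1403/5 + 439) = -22/(792/5) = (5/792)*(-22) = -5/36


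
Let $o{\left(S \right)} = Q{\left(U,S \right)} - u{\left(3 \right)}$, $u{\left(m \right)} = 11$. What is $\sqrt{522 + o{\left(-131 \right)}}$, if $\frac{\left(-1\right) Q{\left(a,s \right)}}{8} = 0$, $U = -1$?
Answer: $\sqrt{511} \approx 22.605$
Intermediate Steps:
$Q{\left(a,s \right)} = 0$ ($Q{\left(a,s \right)} = \left(-8\right) 0 = 0$)
$o{\left(S \right)} = -11$ ($o{\left(S \right)} = 0 - 11 = -11$)
$\sqrt{522 + o{\left(-131 \right)}} = \sqrt{522 - 11} = \sqrt{511}$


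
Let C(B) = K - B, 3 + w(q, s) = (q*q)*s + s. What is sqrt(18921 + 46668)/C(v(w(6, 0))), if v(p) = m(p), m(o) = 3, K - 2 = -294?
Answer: -sqrt(65589)/295 ≈ -0.86815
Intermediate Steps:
K = -292 (K = 2 - 294 = -292)
w(q, s) = -3 + s + s*q**2 (w(q, s) = -3 + ((q*q)*s + s) = -3 + (q**2*s + s) = -3 + (s*q**2 + s) = -3 + (s + s*q**2) = -3 + s + s*q**2)
v(p) = 3
C(B) = -292 - B
sqrt(18921 + 46668)/C(v(w(6, 0))) = sqrt(18921 + 46668)/(-292 - 1*3) = sqrt(65589)/(-292 - 3) = sqrt(65589)/(-295) = sqrt(65589)*(-1/295) = -sqrt(65589)/295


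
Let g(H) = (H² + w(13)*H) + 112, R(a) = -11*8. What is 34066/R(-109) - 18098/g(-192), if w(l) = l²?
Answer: -9740217/24904 ≈ -391.11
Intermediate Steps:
R(a) = -88
g(H) = 112 + H² + 169*H (g(H) = (H² + 13²*H) + 112 = (H² + 169*H) + 112 = 112 + H² + 169*H)
34066/R(-109) - 18098/g(-192) = 34066/(-88) - 18098/(112 + (-192)² + 169*(-192)) = 34066*(-1/88) - 18098/(112 + 36864 - 32448) = -17033/44 - 18098/4528 = -17033/44 - 18098*1/4528 = -17033/44 - 9049/2264 = -9740217/24904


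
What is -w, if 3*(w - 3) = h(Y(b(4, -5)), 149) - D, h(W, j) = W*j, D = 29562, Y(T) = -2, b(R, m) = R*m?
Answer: 29851/3 ≈ 9950.3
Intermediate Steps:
w = -29851/3 (w = 3 + (-2*149 - 1*29562)/3 = 3 + (-298 - 29562)/3 = 3 + (1/3)*(-29860) = 3 - 29860/3 = -29851/3 ≈ -9950.3)
-w = -1*(-29851/3) = 29851/3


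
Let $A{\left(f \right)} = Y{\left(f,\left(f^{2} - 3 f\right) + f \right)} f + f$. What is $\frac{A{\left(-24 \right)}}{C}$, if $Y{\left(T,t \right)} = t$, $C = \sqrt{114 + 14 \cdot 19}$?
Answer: $- \frac{1500 \sqrt{95}}{19} \approx -769.48$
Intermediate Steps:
$C = 2 \sqrt{95}$ ($C = \sqrt{114 + 266} = \sqrt{380} = 2 \sqrt{95} \approx 19.494$)
$A{\left(f \right)} = f + f \left(f^{2} - 2 f\right)$ ($A{\left(f \right)} = \left(\left(f^{2} - 3 f\right) + f\right) f + f = \left(f^{2} - 2 f\right) f + f = f \left(f^{2} - 2 f\right) + f = f + f \left(f^{2} - 2 f\right)$)
$\frac{A{\left(-24 \right)}}{C} = \frac{\left(-24\right) \left(1 - 24 \left(-2 - 24\right)\right)}{2 \sqrt{95}} = - 24 \left(1 - -624\right) \frac{\sqrt{95}}{190} = - 24 \left(1 + 624\right) \frac{\sqrt{95}}{190} = \left(-24\right) 625 \frac{\sqrt{95}}{190} = - 15000 \frac{\sqrt{95}}{190} = - \frac{1500 \sqrt{95}}{19}$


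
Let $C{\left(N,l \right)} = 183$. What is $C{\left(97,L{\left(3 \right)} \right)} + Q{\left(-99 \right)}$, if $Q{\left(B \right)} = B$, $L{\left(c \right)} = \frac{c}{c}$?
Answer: $84$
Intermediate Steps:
$L{\left(c \right)} = 1$
$C{\left(97,L{\left(3 \right)} \right)} + Q{\left(-99 \right)} = 183 - 99 = 84$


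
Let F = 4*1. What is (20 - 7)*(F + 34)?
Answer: 494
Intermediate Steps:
F = 4
(20 - 7)*(F + 34) = (20 - 7)*(4 + 34) = 13*38 = 494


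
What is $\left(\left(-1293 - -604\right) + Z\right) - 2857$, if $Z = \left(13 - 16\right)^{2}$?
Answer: $-3537$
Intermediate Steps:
$Z = 9$ ($Z = \left(-3\right)^{2} = 9$)
$\left(\left(-1293 - -604\right) + Z\right) - 2857 = \left(\left(-1293 - -604\right) + 9\right) - 2857 = \left(\left(-1293 + 604\right) + 9\right) - 2857 = \left(-689 + 9\right) - 2857 = -680 - 2857 = -3537$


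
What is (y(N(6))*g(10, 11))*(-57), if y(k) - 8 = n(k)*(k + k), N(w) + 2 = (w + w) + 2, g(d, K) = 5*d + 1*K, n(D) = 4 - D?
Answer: 639768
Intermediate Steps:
g(d, K) = K + 5*d (g(d, K) = 5*d + K = K + 5*d)
N(w) = 2*w (N(w) = -2 + ((w + w) + 2) = -2 + (2*w + 2) = -2 + (2 + 2*w) = 2*w)
y(k) = 8 + 2*k*(4 - k) (y(k) = 8 + (4 - k)*(k + k) = 8 + (4 - k)*(2*k) = 8 + 2*k*(4 - k))
(y(N(6))*g(10, 11))*(-57) = ((8 - 2*2*6*(-4 + 2*6))*(11 + 5*10))*(-57) = ((8 - 2*12*(-4 + 12))*(11 + 50))*(-57) = ((8 - 2*12*8)*61)*(-57) = ((8 - 192)*61)*(-57) = -184*61*(-57) = -11224*(-57) = 639768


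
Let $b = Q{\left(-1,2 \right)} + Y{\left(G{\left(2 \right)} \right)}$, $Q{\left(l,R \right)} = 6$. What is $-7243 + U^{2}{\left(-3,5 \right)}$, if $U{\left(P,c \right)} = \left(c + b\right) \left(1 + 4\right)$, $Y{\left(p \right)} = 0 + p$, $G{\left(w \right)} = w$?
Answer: $-3018$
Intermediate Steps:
$Y{\left(p \right)} = p$
$b = 8$ ($b = 6 + 2 = 8$)
$U{\left(P,c \right)} = 40 + 5 c$ ($U{\left(P,c \right)} = \left(c + 8\right) \left(1 + 4\right) = \left(8 + c\right) 5 = 40 + 5 c$)
$-7243 + U^{2}{\left(-3,5 \right)} = -7243 + \left(40 + 5 \cdot 5\right)^{2} = -7243 + \left(40 + 25\right)^{2} = -7243 + 65^{2} = -7243 + 4225 = -3018$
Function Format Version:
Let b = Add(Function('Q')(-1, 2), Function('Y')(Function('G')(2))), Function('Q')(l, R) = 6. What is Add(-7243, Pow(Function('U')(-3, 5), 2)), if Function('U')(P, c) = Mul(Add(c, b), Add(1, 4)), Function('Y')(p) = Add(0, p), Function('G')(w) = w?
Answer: -3018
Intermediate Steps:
Function('Y')(p) = p
b = 8 (b = Add(6, 2) = 8)
Function('U')(P, c) = Add(40, Mul(5, c)) (Function('U')(P, c) = Mul(Add(c, 8), Add(1, 4)) = Mul(Add(8, c), 5) = Add(40, Mul(5, c)))
Add(-7243, Pow(Function('U')(-3, 5), 2)) = Add(-7243, Pow(Add(40, Mul(5, 5)), 2)) = Add(-7243, Pow(Add(40, 25), 2)) = Add(-7243, Pow(65, 2)) = Add(-7243, 4225) = -3018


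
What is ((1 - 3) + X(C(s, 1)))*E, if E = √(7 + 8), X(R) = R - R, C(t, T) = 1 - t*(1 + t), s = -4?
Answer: -2*√15 ≈ -7.7460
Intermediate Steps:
C(t, T) = 1 - t*(1 + t)
X(R) = 0
E = √15 ≈ 3.8730
((1 - 3) + X(C(s, 1)))*E = ((1 - 3) + 0)*√15 = (-2 + 0)*√15 = -2*√15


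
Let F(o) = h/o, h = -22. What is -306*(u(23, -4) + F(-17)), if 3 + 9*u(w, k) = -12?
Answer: 114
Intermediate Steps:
u(w, k) = -5/3 (u(w, k) = -1/3 + (1/9)*(-12) = -1/3 - 4/3 = -5/3)
F(o) = -22/o
-306*(u(23, -4) + F(-17)) = -306*(-5/3 - 22/(-17)) = -306*(-5/3 - 22*(-1/17)) = -306*(-5/3 + 22/17) = -306*(-19/51) = 114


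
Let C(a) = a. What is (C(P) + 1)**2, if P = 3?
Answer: 16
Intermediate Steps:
(C(P) + 1)**2 = (3 + 1)**2 = 4**2 = 16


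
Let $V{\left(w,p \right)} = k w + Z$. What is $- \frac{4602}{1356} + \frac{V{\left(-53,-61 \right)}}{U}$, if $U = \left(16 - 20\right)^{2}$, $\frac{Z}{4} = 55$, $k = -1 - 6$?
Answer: $\frac{60647}{1808} \approx 33.544$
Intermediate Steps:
$k = -7$ ($k = -1 - 6 = -7$)
$Z = 220$ ($Z = 4 \cdot 55 = 220$)
$V{\left(w,p \right)} = 220 - 7 w$ ($V{\left(w,p \right)} = - 7 w + 220 = 220 - 7 w$)
$U = 16$ ($U = \left(-4\right)^{2} = 16$)
$- \frac{4602}{1356} + \frac{V{\left(-53,-61 \right)}}{U} = - \frac{4602}{1356} + \frac{220 - -371}{16} = \left(-4602\right) \frac{1}{1356} + \left(220 + 371\right) \frac{1}{16} = - \frac{767}{226} + 591 \cdot \frac{1}{16} = - \frac{767}{226} + \frac{591}{16} = \frac{60647}{1808}$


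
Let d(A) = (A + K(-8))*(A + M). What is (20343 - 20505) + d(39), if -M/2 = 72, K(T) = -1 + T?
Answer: -3312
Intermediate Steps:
M = -144 (M = -2*72 = -144)
d(A) = (-144 + A)*(-9 + A) (d(A) = (A + (-1 - 8))*(A - 144) = (A - 9)*(-144 + A) = (-9 + A)*(-144 + A) = (-144 + A)*(-9 + A))
(20343 - 20505) + d(39) = (20343 - 20505) + (1296 + 39² - 153*39) = -162 + (1296 + 1521 - 5967) = -162 - 3150 = -3312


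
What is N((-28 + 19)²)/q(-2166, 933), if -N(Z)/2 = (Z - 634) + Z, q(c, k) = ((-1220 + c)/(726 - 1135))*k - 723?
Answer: 386096/2863431 ≈ 0.13484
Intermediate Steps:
q(c, k) = -723 + k*(1220/409 - c/409) (q(c, k) = ((-1220 + c)/(-409))*k - 723 = ((-1220 + c)*(-1/409))*k - 723 = (1220/409 - c/409)*k - 723 = k*(1220/409 - c/409) - 723 = -723 + k*(1220/409 - c/409))
N(Z) = 1268 - 4*Z (N(Z) = -2*((Z - 634) + Z) = -2*((-634 + Z) + Z) = -2*(-634 + 2*Z) = 1268 - 4*Z)
N((-28 + 19)²)/q(-2166, 933) = (1268 - 4*(-28 + 19)²)/(-723 + (1220/409)*933 - 1/409*(-2166)*933) = (1268 - 4*(-9)²)/(-723 + 1138260/409 + 2020878/409) = (1268 - 4*81)/(2863431/409) = (1268 - 324)*(409/2863431) = 944*(409/2863431) = 386096/2863431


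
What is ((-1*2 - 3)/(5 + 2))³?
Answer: -125/343 ≈ -0.36443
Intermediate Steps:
((-1*2 - 3)/(5 + 2))³ = ((-2 - 3)/7)³ = (-5*⅐)³ = (-5/7)³ = -125/343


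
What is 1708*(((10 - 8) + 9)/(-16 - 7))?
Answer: -18788/23 ≈ -816.87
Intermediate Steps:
1708*(((10 - 8) + 9)/(-16 - 7)) = 1708*((2 + 9)/(-23)) = 1708*(11*(-1/23)) = 1708*(-11/23) = -18788/23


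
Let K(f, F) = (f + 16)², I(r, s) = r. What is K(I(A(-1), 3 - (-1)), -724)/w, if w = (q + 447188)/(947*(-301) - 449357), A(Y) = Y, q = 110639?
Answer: -165240900/557827 ≈ -296.22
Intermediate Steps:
K(f, F) = (16 + f)²
w = -557827/734404 (w = (110639 + 447188)/(947*(-301) - 449357) = 557827/(-285047 - 449357) = 557827/(-734404) = 557827*(-1/734404) = -557827/734404 ≈ -0.75956)
K(I(A(-1), 3 - (-1)), -724)/w = (16 - 1)²/(-557827/734404) = 15²*(-734404/557827) = 225*(-734404/557827) = -165240900/557827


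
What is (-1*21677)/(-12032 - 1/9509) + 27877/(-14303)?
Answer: -241242720774/1636438969567 ≈ -0.14742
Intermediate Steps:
(-1*21677)/(-12032 - 1/9509) + 27877/(-14303) = -21677/(-12032 - 1*1/9509) + 27877*(-1/14303) = -21677/(-12032 - 1/9509) - 27877/14303 = -21677/(-114412289/9509) - 27877/14303 = -21677*(-9509/114412289) - 27877/14303 = 206126593/114412289 - 27877/14303 = -241242720774/1636438969567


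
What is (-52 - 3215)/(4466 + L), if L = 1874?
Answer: -3267/6340 ≈ -0.51530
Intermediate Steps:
(-52 - 3215)/(4466 + L) = (-52 - 3215)/(4466 + 1874) = -3267/6340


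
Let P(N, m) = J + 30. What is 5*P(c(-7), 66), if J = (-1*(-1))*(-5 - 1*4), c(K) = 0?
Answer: 105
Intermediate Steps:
J = -9 (J = 1*(-5 - 4) = 1*(-9) = -9)
P(N, m) = 21 (P(N, m) = -9 + 30 = 21)
5*P(c(-7), 66) = 5*21 = 105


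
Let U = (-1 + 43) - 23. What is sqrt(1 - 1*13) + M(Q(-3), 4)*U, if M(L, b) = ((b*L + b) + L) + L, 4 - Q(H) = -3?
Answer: 874 + 2*I*sqrt(3) ≈ 874.0 + 3.4641*I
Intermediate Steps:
Q(H) = 7 (Q(H) = 4 - 1*(-3) = 4 + 3 = 7)
M(L, b) = b + 2*L + L*b (M(L, b) = ((L*b + b) + L) + L = ((b + L*b) + L) + L = (L + b + L*b) + L = b + 2*L + L*b)
U = 19 (U = 42 - 23 = 19)
sqrt(1 - 1*13) + M(Q(-3), 4)*U = sqrt(1 - 1*13) + (4 + 2*7 + 7*4)*19 = sqrt(1 - 13) + (4 + 14 + 28)*19 = sqrt(-12) + 46*19 = 2*I*sqrt(3) + 874 = 874 + 2*I*sqrt(3)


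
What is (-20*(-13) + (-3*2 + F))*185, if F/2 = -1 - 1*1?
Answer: 46250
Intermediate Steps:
F = -4 (F = 2*(-1 - 1*1) = 2*(-1 - 1) = 2*(-2) = -4)
(-20*(-13) + (-3*2 + F))*185 = (-20*(-13) + (-3*2 - 4))*185 = (260 + (-6 - 4))*185 = (260 - 10)*185 = 250*185 = 46250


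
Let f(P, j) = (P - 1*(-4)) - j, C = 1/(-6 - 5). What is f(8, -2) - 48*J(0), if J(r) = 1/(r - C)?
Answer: -514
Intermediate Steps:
C = -1/11 (C = 1/(-11) = -1/11 ≈ -0.090909)
f(P, j) = 4 + P - j (f(P, j) = (P + 4) - j = (4 + P) - j = 4 + P - j)
J(r) = 1/(1/11 + r) (J(r) = 1/(r - 1*(-1/11)) = 1/(r + 1/11) = 1/(1/11 + r))
f(8, -2) - 48*J(0) = (4 + 8 - 1*(-2)) - 528/(1 + 11*0) = (4 + 8 + 2) - 528/(1 + 0) = 14 - 528/1 = 14 - 528 = -514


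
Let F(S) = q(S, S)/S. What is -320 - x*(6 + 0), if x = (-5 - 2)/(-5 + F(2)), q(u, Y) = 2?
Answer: -661/2 ≈ -330.50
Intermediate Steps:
F(S) = 2/S
x = 7/4 (x = (-5 - 2)/(-5 + 2/2) = -7/(-5 + 2*(½)) = -7/(-5 + 1) = -7/(-4) = -7*(-¼) = 7/4 ≈ 1.7500)
-320 - x*(6 + 0) = -320 - 7*(6 + 0)/4 = -320 - 7*6/4 = -320 - 1*21/2 = -320 - 21/2 = -661/2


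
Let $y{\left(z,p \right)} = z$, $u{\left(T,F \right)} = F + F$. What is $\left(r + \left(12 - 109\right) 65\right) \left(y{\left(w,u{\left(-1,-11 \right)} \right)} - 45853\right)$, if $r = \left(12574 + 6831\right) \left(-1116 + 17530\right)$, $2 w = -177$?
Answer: $- \frac{29265412218295}{2} \approx -1.4633 \cdot 10^{13}$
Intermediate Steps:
$w = - \frac{177}{2}$ ($w = \frac{1}{2} \left(-177\right) = - \frac{177}{2} \approx -88.5$)
$u{\left(T,F \right)} = 2 F$
$r = 318513670$ ($r = 19405 \cdot 16414 = 318513670$)
$\left(r + \left(12 - 109\right) 65\right) \left(y{\left(w,u{\left(-1,-11 \right)} \right)} - 45853\right) = \left(318513670 + \left(12 - 109\right) 65\right) \left(- \frac{177}{2} - 45853\right) = \left(318513670 - 6305\right) \left(- \frac{91883}{2}\right) = 318507365 \left(- \frac{91883}{2}\right) = - \frac{29265412218295}{2}$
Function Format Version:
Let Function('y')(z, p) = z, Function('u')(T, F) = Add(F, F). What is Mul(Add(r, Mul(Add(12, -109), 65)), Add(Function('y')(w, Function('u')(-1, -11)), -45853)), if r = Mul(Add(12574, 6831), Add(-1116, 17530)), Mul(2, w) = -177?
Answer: Rational(-29265412218295, 2) ≈ -1.4633e+13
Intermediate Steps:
w = Rational(-177, 2) (w = Mul(Rational(1, 2), -177) = Rational(-177, 2) ≈ -88.500)
Function('u')(T, F) = Mul(2, F)
r = 318513670 (r = Mul(19405, 16414) = 318513670)
Mul(Add(r, Mul(Add(12, -109), 65)), Add(Function('y')(w, Function('u')(-1, -11)), -45853)) = Mul(Add(318513670, Mul(Add(12, -109), 65)), Add(Rational(-177, 2), -45853)) = Mul(Add(318513670, Mul(-97, 65)), Rational(-91883, 2)) = Mul(Add(318513670, -6305), Rational(-91883, 2)) = Mul(318507365, Rational(-91883, 2)) = Rational(-29265412218295, 2)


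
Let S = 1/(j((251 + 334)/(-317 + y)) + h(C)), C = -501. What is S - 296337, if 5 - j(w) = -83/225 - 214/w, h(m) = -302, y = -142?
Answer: -402655606437/1358776 ≈ -2.9634e+5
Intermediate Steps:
j(w) = 1208/225 + 214/w (j(w) = 5 - (-83/225 - 214/w) = 5 + (83/225 + 214/w) = 1208/225 + 214/w)
S = -2925/1358776 (S = 1/((1208/225 + 214/(((251 + 334)/(-317 - 142)))) - 302) = 1/((1208/225 + 214/((585/(-459)))) - 302) = 1/((1208/225 + 214/((585*(-1/459)))) - 302) = 1/((1208/225 + 214/(-65/51)) - 302) = 1/((1208/225 + 214*(-51/65)) - 302) = 1/((1208/225 - 10914/65) - 302) = 1/(-475426/2925 - 302) = 1/(-1358776/2925) = -2925/1358776 ≈ -0.0021527)
S - 296337 = -2925/1358776 - 296337 = -402655606437/1358776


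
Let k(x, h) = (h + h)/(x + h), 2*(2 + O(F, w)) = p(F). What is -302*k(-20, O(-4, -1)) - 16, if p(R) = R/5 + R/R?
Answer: -14980/219 ≈ -68.402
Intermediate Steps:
p(R) = 1 + R/5 (p(R) = R*(⅕) + 1 = R/5 + 1 = 1 + R/5)
O(F, w) = -3/2 + F/10 (O(F, w) = -2 + (1 + F/5)/2 = -2 + (½ + F/10) = -3/2 + F/10)
k(x, h) = 2*h/(h + x) (k(x, h) = (2*h)/(h + x) = 2*h/(h + x))
-302*k(-20, O(-4, -1)) - 16 = -604*(-3/2 + (⅒)*(-4))/((-3/2 + (⅒)*(-4)) - 20) - 16 = -604*(-3/2 - ⅖)/((-3/2 - ⅖) - 20) - 16 = -604*(-19)/(10*(-19/10 - 20)) - 16 = -604*(-19)/(10*(-219/10)) - 16 = -604*(-19)*(-10)/(10*219) - 16 = -302*38/219 - 16 = -11476/219 - 16 = -14980/219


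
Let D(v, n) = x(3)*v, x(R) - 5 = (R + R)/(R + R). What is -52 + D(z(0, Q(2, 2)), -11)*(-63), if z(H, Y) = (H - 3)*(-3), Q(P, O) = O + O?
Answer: -3454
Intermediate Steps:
Q(P, O) = 2*O
z(H, Y) = 9 - 3*H (z(H, Y) = (-3 + H)*(-3) = 9 - 3*H)
x(R) = 6 (x(R) = 5 + (R + R)/(R + R) = 5 + (2*R)/((2*R)) = 5 + (2*R)*(1/(2*R)) = 5 + 1 = 6)
D(v, n) = 6*v
-52 + D(z(0, Q(2, 2)), -11)*(-63) = -52 + (6*(9 - 3*0))*(-63) = -52 + (6*(9 + 0))*(-63) = -52 + (6*9)*(-63) = -52 + 54*(-63) = -52 - 3402 = -3454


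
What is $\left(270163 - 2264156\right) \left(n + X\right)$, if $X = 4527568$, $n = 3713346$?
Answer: $-16432324829602$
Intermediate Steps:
$\left(270163 - 2264156\right) \left(n + X\right) = \left(270163 - 2264156\right) \left(3713346 + 4527568\right) = \left(-1993993\right) 8240914 = -16432324829602$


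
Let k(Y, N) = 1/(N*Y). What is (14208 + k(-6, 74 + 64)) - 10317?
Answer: 3221747/828 ≈ 3891.0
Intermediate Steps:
k(Y, N) = 1/(N*Y)
(14208 + k(-6, 74 + 64)) - 10317 = (14208 + 1/((74 + 64)*(-6))) - 10317 = (14208 - ⅙/138) - 10317 = (14208 + (1/138)*(-⅙)) - 10317 = (14208 - 1/828) - 10317 = 11764223/828 - 10317 = 3221747/828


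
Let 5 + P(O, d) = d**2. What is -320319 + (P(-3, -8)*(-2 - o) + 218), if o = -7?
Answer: -319806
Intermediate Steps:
P(O, d) = -5 + d**2
-320319 + (P(-3, -8)*(-2 - o) + 218) = -320319 + ((-5 + (-8)**2)*(-2 - 1*(-7)) + 218) = -320319 + ((-5 + 64)*(-2 + 7) + 218) = -320319 + (59*5 + 218) = -320319 + (295 + 218) = -320319 + 513 = -319806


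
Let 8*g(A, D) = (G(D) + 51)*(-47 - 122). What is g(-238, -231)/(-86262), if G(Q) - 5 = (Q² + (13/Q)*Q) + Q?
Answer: 2996877/230032 ≈ 13.028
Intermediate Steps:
G(Q) = 18 + Q + Q² (G(Q) = 5 + ((Q² + (13/Q)*Q) + Q) = 5 + ((Q² + 13) + Q) = 5 + ((13 + Q²) + Q) = 5 + (13 + Q + Q²) = 18 + Q + Q²)
g(A, D) = -11661/8 - 169*D/8 - 169*D²/8 (g(A, D) = (((18 + D + D²) + 51)*(-47 - 122))/8 = ((69 + D + D²)*(-169))/8 = (-11661 - 169*D - 169*D²)/8 = -11661/8 - 169*D/8 - 169*D²/8)
g(-238, -231)/(-86262) = (-11661/8 - 169/8*(-231) - 169/8*(-231)²)/(-86262) = (-11661/8 + 39039/8 - 169/8*53361)*(-1/86262) = (-11661/8 + 39039/8 - 9018009/8)*(-1/86262) = -8990631/8*(-1/86262) = 2996877/230032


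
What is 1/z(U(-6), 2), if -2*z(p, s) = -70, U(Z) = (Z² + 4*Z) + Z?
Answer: 1/35 ≈ 0.028571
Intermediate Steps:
U(Z) = Z² + 5*Z
z(p, s) = 35 (z(p, s) = -½*(-70) = 35)
1/z(U(-6), 2) = 1/35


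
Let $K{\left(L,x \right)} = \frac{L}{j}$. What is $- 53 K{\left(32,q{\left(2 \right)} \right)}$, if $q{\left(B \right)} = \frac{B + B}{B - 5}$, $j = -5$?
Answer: $\frac{1696}{5} \approx 339.2$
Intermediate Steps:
$q{\left(B \right)} = \frac{2 B}{-5 + B}$
$K{\left(L,x \right)} = - \frac{L}{5}$ ($K{\left(L,x \right)} = \frac{L}{-5} = L \left(- \frac{1}{5}\right) = - \frac{L}{5}$)
$- 53 K{\left(32,q{\left(2 \right)} \right)} = - 53 \left(\left(- \frac{1}{5}\right) 32\right) = \left(-53\right) \left(- \frac{32}{5}\right) = \frac{1696}{5}$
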